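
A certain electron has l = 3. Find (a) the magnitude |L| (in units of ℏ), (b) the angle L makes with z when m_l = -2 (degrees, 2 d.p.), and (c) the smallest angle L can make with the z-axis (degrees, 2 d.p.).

|L| = 2√3 ℏ ≈ 3.464ℏ; θ(m_l=-2) ≈ 125.26°; θ_min ≈ 30.00°

|L| = ℏ√(3·4) = 2√3 ℏ ≈ 3.464ℏ.
For m_l = -2: cos θ = -2/√12, θ ≈ 125.26°.
cos θ_min = 3/√12, so θ_min ≈ 30.00°.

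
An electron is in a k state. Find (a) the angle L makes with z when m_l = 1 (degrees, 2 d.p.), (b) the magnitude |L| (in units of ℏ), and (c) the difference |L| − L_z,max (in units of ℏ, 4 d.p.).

K corresponds to l = 7.
For m_l = 1: cos θ = 1/√56, θ ≈ 82.32°.
|L| = ℏ√(7·8) = 2√14 ℏ ≈ 7.483ℏ.
|L| − L_z,max = (2√14 − 7)ℏ ≈ 0.4833ℏ.

θ(m_l=1) ≈ 82.32°; |L| = 2√14 ℏ ≈ 7.483ℏ; |L|−L_z,max ≈ 0.4833ℏ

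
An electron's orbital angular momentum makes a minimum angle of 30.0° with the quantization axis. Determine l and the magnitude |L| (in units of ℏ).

l = 3, |L| = 2√3 ℏ ≈ 3.464ℏ

At minimum angle, m_l = l, so cos θ = l/√(l(l+1)); cos²θ = l/(l+1) = 0.7500.
l = cos²θ/sin²θ ≈ 3.
Then |L| = ℏ√(3·4) = 2√3 ℏ.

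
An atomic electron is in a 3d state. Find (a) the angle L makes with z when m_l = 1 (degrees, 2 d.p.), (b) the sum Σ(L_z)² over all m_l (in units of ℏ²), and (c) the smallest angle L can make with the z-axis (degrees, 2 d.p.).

3d means n = 3, l = 2.
For m_l = 1: cos θ = 1/√6, θ ≈ 65.91°.
Σ m_l² = 10, so Σ(L_z)² = 10 ℏ².
cos θ_min = 2/√6, so θ_min ≈ 35.26°.

θ(m_l=1) ≈ 65.91°; Σ(L_z)² = 10 ℏ²; θ_min ≈ 35.26°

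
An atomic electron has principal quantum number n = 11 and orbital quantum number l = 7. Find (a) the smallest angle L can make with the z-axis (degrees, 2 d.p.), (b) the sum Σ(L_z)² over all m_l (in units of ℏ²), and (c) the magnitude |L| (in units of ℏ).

θ_min ≈ 20.70°; Σ(L_z)² = 280 ℏ²; |L| = 2√14 ℏ ≈ 7.483ℏ

cos θ_min = 7/√56, so θ_min ≈ 20.70°.
Σ m_l² = 280, so Σ(L_z)² = 280 ℏ².
|L| = ℏ√(7·8) = 2√14 ℏ ≈ 7.483ℏ.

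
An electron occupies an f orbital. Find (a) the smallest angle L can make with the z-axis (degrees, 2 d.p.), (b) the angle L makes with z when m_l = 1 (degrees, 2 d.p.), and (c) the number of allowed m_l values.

θ_min ≈ 30.00°; θ(m_l=1) ≈ 73.22°; 7 values

For an f orbital, l = 3.
cos θ_min = 3/√12, so θ_min ≈ 30.00°.
For m_l = 1: cos θ = 1/√12, θ ≈ 73.22°.
There are 2l+1 = 7 values of m_l.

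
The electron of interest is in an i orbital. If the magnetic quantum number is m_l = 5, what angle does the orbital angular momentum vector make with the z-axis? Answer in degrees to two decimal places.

For an i orbital, l = 6.
|L| = ℏ√(l(l+1)) = √42 ℏ.
L_z = m_l ℏ = 5ℏ.
cos θ = L_z/|L| = 5/√42, so θ ≈ 39.51°.

θ ≈ 39.51°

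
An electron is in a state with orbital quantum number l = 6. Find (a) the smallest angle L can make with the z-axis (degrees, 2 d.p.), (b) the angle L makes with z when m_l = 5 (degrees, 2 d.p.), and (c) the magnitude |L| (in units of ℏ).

cos θ_min = 6/√42, so θ_min ≈ 22.21°.
For m_l = 5: cos θ = 5/√42, θ ≈ 39.51°.
|L| = ℏ√(6·7) = √42 ℏ ≈ 6.481ℏ.

θ_min ≈ 22.21°; θ(m_l=5) ≈ 39.51°; |L| = √42 ℏ ≈ 6.481ℏ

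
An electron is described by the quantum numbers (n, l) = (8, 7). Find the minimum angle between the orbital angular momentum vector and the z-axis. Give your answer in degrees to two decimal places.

|L| = ℏ√(l(l+1)) = 2√14 ℏ.
The smallest angle corresponds to the largest L_z, i.e. m_l = l = 7, giving L_z = 7ℏ.
cos θ_min = 7/√56, so θ_min ≈ 20.70°.

θ_min ≈ 20.70°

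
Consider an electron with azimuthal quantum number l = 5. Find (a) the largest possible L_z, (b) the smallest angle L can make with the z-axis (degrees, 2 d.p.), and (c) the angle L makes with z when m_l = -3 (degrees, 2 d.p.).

L_z,max = lℏ = 5ℏ.
cos θ_min = 5/√30, so θ_min ≈ 24.09°.
For m_l = -3: cos θ = -3/√30, θ ≈ 123.21°.

L_z,max = 5ℏ; θ_min ≈ 24.09°; θ(m_l=-3) ≈ 123.21°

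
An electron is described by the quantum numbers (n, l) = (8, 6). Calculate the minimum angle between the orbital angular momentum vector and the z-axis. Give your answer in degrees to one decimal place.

|L| = √(l(l+1)) ℏ = √42 ℏ.
The smallest angle corresponds to the largest L_z, i.e. m_l = l = 6, giving L_z = 6ℏ.
cos θ_min = 6/√42, so θ_min ≈ 22.2°.

θ_min ≈ 22.2°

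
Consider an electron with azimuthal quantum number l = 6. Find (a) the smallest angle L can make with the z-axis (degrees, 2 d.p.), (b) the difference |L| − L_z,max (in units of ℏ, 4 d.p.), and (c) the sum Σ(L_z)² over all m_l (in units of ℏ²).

cos θ_min = 6/√42, so θ_min ≈ 22.21°.
|L| − L_z,max = (√42 − 6)ℏ ≈ 0.4807ℏ.
Σ m_l² = 182, so Σ(L_z)² = 182 ℏ².

θ_min ≈ 22.21°; |L|−L_z,max ≈ 0.4807ℏ; Σ(L_z)² = 182 ℏ²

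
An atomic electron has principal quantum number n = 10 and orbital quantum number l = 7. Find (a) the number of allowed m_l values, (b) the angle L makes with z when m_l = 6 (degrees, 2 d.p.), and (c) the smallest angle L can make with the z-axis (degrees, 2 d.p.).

15 values; θ(m_l=6) ≈ 36.70°; θ_min ≈ 20.70°

There are 2l+1 = 15 values of m_l.
For m_l = 6: cos θ = 6/√56, θ ≈ 36.70°.
cos θ_min = 7/√56, so θ_min ≈ 20.70°.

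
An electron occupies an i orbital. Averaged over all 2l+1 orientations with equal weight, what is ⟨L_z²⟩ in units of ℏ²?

An i state has l = 6.
m_l runs from −6 to 6, i.e. {-6, -5, -4, -3, -2, -1, 0, 1, 2, 3, 4, 5, 6}.
⟨L_z²⟩ = ℏ²·l(l+1)/3 = 14ℏ².

⟨L_z²⟩ = 14 ℏ²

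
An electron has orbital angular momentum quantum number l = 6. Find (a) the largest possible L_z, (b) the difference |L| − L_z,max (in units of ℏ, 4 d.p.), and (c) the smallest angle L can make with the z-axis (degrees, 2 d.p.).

L_z,max = 6ℏ; |L|−L_z,max ≈ 0.4807ℏ; θ_min ≈ 22.21°

L_z,max = lℏ = 6ℏ.
|L| − L_z,max = (√42 − 6)ℏ ≈ 0.4807ℏ.
cos θ_min = 6/√42, so θ_min ≈ 22.21°.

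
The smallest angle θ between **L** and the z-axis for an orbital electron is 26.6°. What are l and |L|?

l = 4, |L| = 2√5 ℏ ≈ 4.472ℏ

cos²θ_min = l/(l+1) = 0.7995.
Thus l = 0.7995/(1 − 0.7995) ≈ 4.
Then |L| = ℏ√(4·5) = 2√5 ℏ.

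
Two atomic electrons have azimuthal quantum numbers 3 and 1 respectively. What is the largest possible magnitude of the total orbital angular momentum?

|L_tot|_max = 2√5 ℏ ≈ 4.472ℏ

Angular momentum addition gives L = |l₁ − l₂|, …, l₁ + l₂.
So L can be 2, 3, 4.
The largest magnitude corresponds to L = 4: |L_tot| = ℏ√(4·5) = 2√5 ℏ.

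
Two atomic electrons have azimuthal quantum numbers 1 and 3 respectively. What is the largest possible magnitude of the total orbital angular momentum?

|L_tot|_max = 2√5 ℏ ≈ 4.472ℏ

Angular momentum addition gives L = |l₁ − l₂|, …, l₁ + l₂.
So L can be 2, 3, 4.
The largest magnitude corresponds to L = 4: |L_tot| = ℏ√(4·5) = 2√5 ℏ.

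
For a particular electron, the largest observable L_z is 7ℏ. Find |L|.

|L| = 2√14 ℏ ≈ 7.483ℏ

The maximum L_z equals lℏ, giving l = 7.
Then |L| = ℏ√(7·8) = 2√14 ℏ.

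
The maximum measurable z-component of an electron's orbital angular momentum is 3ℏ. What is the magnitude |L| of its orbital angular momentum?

|L| = 2√3 ℏ ≈ 3.464ℏ

Since max m_l = l, l = 3.
|L| = ℏ√(l(l+1)) = 2√3 ℏ.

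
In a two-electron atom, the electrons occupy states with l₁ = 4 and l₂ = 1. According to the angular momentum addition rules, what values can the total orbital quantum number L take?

L = 3, 4, 5

Angular momentum addition gives L = |l₁ − l₂|, …, l₁ + l₂.
L ∈ {3, 4, 5}.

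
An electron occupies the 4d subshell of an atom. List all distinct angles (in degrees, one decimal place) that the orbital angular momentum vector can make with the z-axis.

The 4d subshell has l = 2.
|L|² = l(l+1)ℏ² = 6ℏ², so |L| = √6 ℏ.
cos θ = m_l/√6 for each m_l ∈ {-2, -1, 0, 1, 2}.

θ ∈ {35.3°, 65.9°, 90.0°, 114.1°, 144.7°}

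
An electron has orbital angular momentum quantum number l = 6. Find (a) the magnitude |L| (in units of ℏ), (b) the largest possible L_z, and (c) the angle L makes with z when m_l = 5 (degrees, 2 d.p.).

|L| = √42 ℏ ≈ 6.481ℏ; L_z,max = 6ℏ; θ(m_l=5) ≈ 39.51°

|L| = ℏ√(6·7) = √42 ℏ ≈ 6.481ℏ.
L_z,max = lℏ = 6ℏ.
For m_l = 5: cos θ = 5/√42, θ ≈ 39.51°.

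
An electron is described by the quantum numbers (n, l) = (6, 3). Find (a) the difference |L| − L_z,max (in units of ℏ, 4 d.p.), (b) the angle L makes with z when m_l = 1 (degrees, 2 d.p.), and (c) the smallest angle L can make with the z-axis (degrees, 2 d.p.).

|L| − L_z,max = (2√3 − 3)ℏ ≈ 0.4641ℏ.
For m_l = 1: cos θ = 1/√12, θ ≈ 73.22°.
cos θ_min = 3/√12, so θ_min ≈ 30.00°.

|L|−L_z,max ≈ 0.4641ℏ; θ(m_l=1) ≈ 73.22°; θ_min ≈ 30.00°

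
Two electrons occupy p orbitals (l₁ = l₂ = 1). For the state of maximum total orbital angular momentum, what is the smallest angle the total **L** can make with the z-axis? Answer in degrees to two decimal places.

Angular momentum addition gives L = |l₁ − l₂|, …, l₁ + l₂.
Allowed values: L = 0, 1, 2.
The maximum is L = 2, with |L_tot| = ℏ√(2·3) = √6 ℏ.
The minimum angle with z is arccos(2/√6) ≈ 35.26°.

θ_min ≈ 35.26°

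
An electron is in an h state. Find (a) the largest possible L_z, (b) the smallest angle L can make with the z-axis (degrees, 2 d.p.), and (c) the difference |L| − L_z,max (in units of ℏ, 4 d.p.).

L_z,max = 5ℏ; θ_min ≈ 24.09°; |L|−L_z,max ≈ 0.4772ℏ

An h state has l = 5.
L_z,max = lℏ = 5ℏ.
cos θ_min = 5/√30, so θ_min ≈ 24.09°.
|L| − L_z,max = (√30 − 5)ℏ ≈ 0.4772ℏ.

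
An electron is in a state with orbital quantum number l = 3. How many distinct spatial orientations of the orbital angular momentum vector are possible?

The number of m_l values is 2l + 1 = 2·3 + 1 = 7.

7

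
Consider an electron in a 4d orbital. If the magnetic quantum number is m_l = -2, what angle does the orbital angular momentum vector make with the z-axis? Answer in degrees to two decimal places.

The 4d subshell has l = 2.
|L| = √(l(l+1)) ℏ = √6 ℏ.
L_z = m_l ℏ = −2ℏ.
cos θ = L_z/|L| = -2/√6, so θ ≈ 144.74°.

θ ≈ 144.74°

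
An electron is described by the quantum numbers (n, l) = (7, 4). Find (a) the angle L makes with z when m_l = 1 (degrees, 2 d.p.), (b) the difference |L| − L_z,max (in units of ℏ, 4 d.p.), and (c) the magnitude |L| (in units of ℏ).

For m_l = 1: cos θ = 1/√20, θ ≈ 77.08°.
|L| − L_z,max = (2√5 − 4)ℏ ≈ 0.4721ℏ.
|L| = ℏ√(4·5) = 2√5 ℏ ≈ 4.472ℏ.

θ(m_l=1) ≈ 77.08°; |L|−L_z,max ≈ 0.4721ℏ; |L| = 2√5 ℏ ≈ 4.472ℏ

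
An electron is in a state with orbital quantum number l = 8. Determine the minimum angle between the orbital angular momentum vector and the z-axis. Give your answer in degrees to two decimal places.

θ_min ≈ 19.47°

|L|² = l(l+1)ℏ² = 72ℏ², so |L| = 6√2 ℏ.
The smallest angle corresponds to the largest L_z, i.e. m_l = l = 8, giving L_z = 8ℏ.
cos θ_min = 8/√72, so θ_min ≈ 19.47°.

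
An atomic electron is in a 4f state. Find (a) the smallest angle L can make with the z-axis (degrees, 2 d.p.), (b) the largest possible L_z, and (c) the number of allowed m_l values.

For 4f, l = 3.
cos θ_min = 3/√12, so θ_min ≈ 30.00°.
L_z,max = lℏ = 3ℏ.
There are 2l+1 = 7 values of m_l.

θ_min ≈ 30.00°; L_z,max = 3ℏ; 7 values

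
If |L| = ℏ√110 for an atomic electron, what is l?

(|L|/ℏ)² = l(l+1) = 110.
Solving: l = 10.

l = 10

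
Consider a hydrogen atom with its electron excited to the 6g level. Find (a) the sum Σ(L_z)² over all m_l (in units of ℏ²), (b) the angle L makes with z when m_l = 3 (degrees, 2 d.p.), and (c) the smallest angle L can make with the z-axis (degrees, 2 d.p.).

The 6g level has l = 4.
Σ m_l² = 60, so Σ(L_z)² = 60 ℏ².
For m_l = 3: cos θ = 3/√20, θ ≈ 47.87°.
cos θ_min = 4/√20, so θ_min ≈ 26.57°.

Σ(L_z)² = 60 ℏ²; θ(m_l=3) ≈ 47.87°; θ_min ≈ 26.57°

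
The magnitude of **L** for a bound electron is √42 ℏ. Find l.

l = 6

Since |L|² = l(l+1)ℏ², l(l+1) = 42.
The positive root is l = 6.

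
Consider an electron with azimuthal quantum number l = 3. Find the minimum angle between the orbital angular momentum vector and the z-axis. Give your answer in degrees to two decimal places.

|L| = ℏ√(l(l+1)) = 2√3 ℏ.
The smallest angle corresponds to the largest L_z, i.e. m_l = l = 3, giving L_z = 3ℏ.
cos θ_min = 3/√12, so θ_min ≈ 30.00°.

θ_min ≈ 30.00°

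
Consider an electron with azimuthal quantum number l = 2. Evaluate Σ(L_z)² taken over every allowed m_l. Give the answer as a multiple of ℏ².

Σ(L_z)² = 10 ℏ²

m_l ∈ {-2, -1, 0, 1, 2}.
Σ m_l² = l(l+1)(2l+1)/3 = 2·3·5/3 = 10.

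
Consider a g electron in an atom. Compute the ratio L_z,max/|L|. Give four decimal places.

The letter g corresponds to l = 4.
|L| = 2√5 ℏ ≈ 4.4721ℏ, while L_z,max = lℏ = 4ℏ.
L_z,max/|L| = 4/√20 = 0.8944.

L_z,max/|L| = 0.8944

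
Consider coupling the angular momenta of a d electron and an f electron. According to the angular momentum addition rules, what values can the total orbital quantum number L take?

L runs from |2 − 3| = 1 to 2 + 3 = 5.
So L can be 1, 2, 3, 4, 5.

L = 1, 2, 3, 4, 5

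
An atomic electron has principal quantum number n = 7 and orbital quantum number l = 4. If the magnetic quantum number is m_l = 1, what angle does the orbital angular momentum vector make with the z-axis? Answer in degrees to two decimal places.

θ ≈ 77.08°

|L| = √(l(l+1)) ℏ = 2√5 ℏ.
L_z = m_l ℏ = 1ℏ.
cos θ = L_z/|L| = 1/√20, so θ ≈ 77.08°.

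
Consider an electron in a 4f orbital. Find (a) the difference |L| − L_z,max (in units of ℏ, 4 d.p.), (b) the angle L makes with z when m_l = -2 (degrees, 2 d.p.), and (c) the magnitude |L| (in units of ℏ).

|L|−L_z,max ≈ 0.4641ℏ; θ(m_l=-2) ≈ 125.26°; |L| = 2√3 ℏ ≈ 3.464ℏ

4f means n = 4, l = 3.
|L| − L_z,max = (2√3 − 3)ℏ ≈ 0.4641ℏ.
For m_l = -2: cos θ = -2/√12, θ ≈ 125.26°.
|L| = ℏ√(3·4) = 2√3 ℏ ≈ 3.464ℏ.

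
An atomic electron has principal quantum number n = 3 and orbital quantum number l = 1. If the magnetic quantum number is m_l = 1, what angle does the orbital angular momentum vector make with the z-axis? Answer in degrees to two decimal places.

|L| = ℏ√(l(l+1)) = √2 ℏ.
L_z = m_l ℏ = 1ℏ.
cos θ = L_z/|L| = 1/√2, so θ ≈ 45.00°.

θ ≈ 45.00°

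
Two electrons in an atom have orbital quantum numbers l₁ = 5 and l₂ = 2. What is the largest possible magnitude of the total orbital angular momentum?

Angular momentum addition gives L = |l₁ − l₂|, …, l₁ + l₂.
L ∈ {3, 4, 5, 6, 7}.
The largest magnitude corresponds to L = 7: |L_tot| = ℏ√(7·8) = 2√14 ℏ.

|L_tot|_max = 2√14 ℏ ≈ 7.483ℏ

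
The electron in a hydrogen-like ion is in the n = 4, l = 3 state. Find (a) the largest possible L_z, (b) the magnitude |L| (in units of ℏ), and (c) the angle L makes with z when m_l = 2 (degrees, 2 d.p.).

L_z,max = 3ℏ; |L| = 2√3 ℏ ≈ 3.464ℏ; θ(m_l=2) ≈ 54.74°

L_z,max = lℏ = 3ℏ.
|L| = ℏ√(3·4) = 2√3 ℏ ≈ 3.464ℏ.
For m_l = 2: cos θ = 2/√12, θ ≈ 54.74°.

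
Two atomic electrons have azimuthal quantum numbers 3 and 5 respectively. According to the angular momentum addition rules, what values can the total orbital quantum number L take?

Angular momentum addition gives L = |l₁ − l₂|, …, l₁ + l₂.
Allowed values: L = 2, 3, 4, 5, 6, 7, 8.

L = 2, 3, 4, 5, 6, 7, 8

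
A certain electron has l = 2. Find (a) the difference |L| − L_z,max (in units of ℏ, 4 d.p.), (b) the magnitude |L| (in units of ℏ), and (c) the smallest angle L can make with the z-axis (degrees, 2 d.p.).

|L| − L_z,max = (√6 − 2)ℏ ≈ 0.4495ℏ.
|L| = ℏ√(2·3) = √6 ℏ ≈ 2.449ℏ.
cos θ_min = 2/√6, so θ_min ≈ 35.26°.

|L|−L_z,max ≈ 0.4495ℏ; |L| = √6 ℏ ≈ 2.449ℏ; θ_min ≈ 35.26°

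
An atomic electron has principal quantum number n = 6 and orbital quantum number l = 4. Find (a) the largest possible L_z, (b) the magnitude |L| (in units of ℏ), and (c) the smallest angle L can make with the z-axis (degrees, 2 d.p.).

L_z,max = lℏ = 4ℏ.
|L| = ℏ√(4·5) = 2√5 ℏ ≈ 4.472ℏ.
cos θ_min = 4/√20, so θ_min ≈ 26.57°.

L_z,max = 4ℏ; |L| = 2√5 ℏ ≈ 4.472ℏ; θ_min ≈ 26.57°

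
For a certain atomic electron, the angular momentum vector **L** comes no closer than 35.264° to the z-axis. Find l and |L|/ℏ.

cos²θ_min = l/(l+1) = 0.6667.
Thus l = 0.6667/(1 − 0.6667) ≈ 2.
Then |L| = ℏ√(2·3) = √6 ℏ.

l = 2, |L| = √6 ℏ ≈ 2.449ℏ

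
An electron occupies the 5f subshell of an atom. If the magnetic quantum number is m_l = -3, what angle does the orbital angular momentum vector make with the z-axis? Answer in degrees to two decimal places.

θ ≈ 150.00°

5f means n = 5, l = 3.
|L|² = l(l+1)ℏ² = 12ℏ², so |L| = 2√3 ℏ.
L_z = m_l ℏ = −3ℏ.
cos θ = L_z/|L| = -3/√12, so θ ≈ 150.00°.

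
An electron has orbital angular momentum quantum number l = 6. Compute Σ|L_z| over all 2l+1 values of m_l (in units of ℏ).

Σ|L_z| = 42 ℏ

m_l runs from −6 to 6, i.e. {-6, -5, -4, -3, -2, -1, 0, 1, 2, 3, 4, 5, 6}.
Σ|m_l| = 2·6(6+1)/2 = 42.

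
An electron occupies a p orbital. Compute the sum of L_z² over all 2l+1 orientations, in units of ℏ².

Σ(L_z)² = 2 ℏ²

The letter p corresponds to l = 1.
m_l ∈ {-1, 0, 1}.
Σ m_l² = 2·(1) = 2.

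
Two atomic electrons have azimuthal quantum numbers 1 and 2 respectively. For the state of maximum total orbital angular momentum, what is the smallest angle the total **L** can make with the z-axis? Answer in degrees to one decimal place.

The total orbital quantum number L ranges from |l₁ − l₂| to l₁ + l₂ in integer steps.
So L can be 1, 2, 3.
The maximum is L = 3, with |L_tot| = ℏ√(3·4) = 2√3 ℏ.
The minimum angle with z is arccos(3/√12) ≈ 30.0°.

θ_min ≈ 30.0°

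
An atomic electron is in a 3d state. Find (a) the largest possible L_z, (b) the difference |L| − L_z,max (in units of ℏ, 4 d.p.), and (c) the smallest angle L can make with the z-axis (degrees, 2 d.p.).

The 3d subshell has l = 2.
L_z,max = lℏ = 2ℏ.
|L| − L_z,max = (√6 − 2)ℏ ≈ 0.4495ℏ.
cos θ_min = 2/√6, so θ_min ≈ 35.26°.

L_z,max = 2ℏ; |L|−L_z,max ≈ 0.4495ℏ; θ_min ≈ 35.26°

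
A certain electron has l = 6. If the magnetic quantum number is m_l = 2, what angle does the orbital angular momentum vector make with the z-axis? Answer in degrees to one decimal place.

|L|² = l(l+1)ℏ² = 42ℏ², so |L| = √42 ℏ.
L_z = m_l ℏ = 2ℏ.
cos θ = L_z/|L| = 2/√42, so θ ≈ 72.0°.

θ ≈ 72.0°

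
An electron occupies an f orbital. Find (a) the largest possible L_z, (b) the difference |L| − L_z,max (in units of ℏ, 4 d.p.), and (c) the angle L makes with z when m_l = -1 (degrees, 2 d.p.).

L_z,max = 3ℏ; |L|−L_z,max ≈ 0.4641ℏ; θ(m_l=-1) ≈ 106.78°

For an f orbital, l = 3.
L_z,max = lℏ = 3ℏ.
|L| − L_z,max = (2√3 − 3)ℏ ≈ 0.4641ℏ.
For m_l = -1: cos θ = -1/√12, θ ≈ 106.78°.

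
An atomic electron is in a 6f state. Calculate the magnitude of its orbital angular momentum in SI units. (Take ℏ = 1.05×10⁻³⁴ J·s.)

|L| = 3.64×10⁻³⁴ J·s

For 6f, l = 3.
|L| = ℏ√(l(l+1)) = ℏ√(3·4) = 2√3 ℏ
Numerically, |L| = 3.464 × (1.05×10⁻³⁴ J·s) = 3.64×10⁻³⁴ J·s.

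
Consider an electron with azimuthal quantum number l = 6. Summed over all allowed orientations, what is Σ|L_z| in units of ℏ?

Σ|L_z| = 42 ℏ

m_l ∈ {-6, -5, -4, -3, -2, -1, 0, 1, 2, 3, 4, 5, 6}.
Σ|m_l| = 2·6(6+1)/2 = 42.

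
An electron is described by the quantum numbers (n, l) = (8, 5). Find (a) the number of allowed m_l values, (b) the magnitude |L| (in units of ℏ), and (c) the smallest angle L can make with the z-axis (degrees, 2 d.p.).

There are 2l+1 = 11 values of m_l.
|L| = ℏ√(5·6) = √30 ℏ ≈ 5.477ℏ.
cos θ_min = 5/√30, so θ_min ≈ 24.09°.

11 values; |L| = √30 ℏ ≈ 5.477ℏ; θ_min ≈ 24.09°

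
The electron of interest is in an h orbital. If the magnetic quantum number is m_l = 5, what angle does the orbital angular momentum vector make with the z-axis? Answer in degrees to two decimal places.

θ ≈ 24.09°

The letter h corresponds to l = 5.
|L| = ℏ√(l(l+1)) = √30 ℏ.
L_z = m_l ℏ = 5ℏ.
cos θ = L_z/|L| = 5/√30, so θ ≈ 24.09°.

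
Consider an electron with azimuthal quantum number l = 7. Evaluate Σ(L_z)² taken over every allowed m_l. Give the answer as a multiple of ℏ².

m_l runs from −7 to 7, i.e. {-7, -6, -5, -4, -3, -2, -1, 0, 1, 2, 3, 4, 5, 6, 7}.
Σ m_l² = 2·(1 + 4 + 9 + 16 + 25 + 36 + 49) = 280.

Σ(L_z)² = 280 ℏ²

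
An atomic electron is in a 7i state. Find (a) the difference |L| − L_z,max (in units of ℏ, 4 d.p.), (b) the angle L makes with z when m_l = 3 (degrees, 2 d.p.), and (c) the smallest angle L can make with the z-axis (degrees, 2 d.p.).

|L|−L_z,max ≈ 0.4807ℏ; θ(m_l=3) ≈ 62.42°; θ_min ≈ 22.21°

The 7i subshell has l = 6.
|L| − L_z,max = (√42 − 6)ℏ ≈ 0.4807ℏ.
For m_l = 3: cos θ = 3/√42, θ ≈ 62.42°.
cos θ_min = 6/√42, so θ_min ≈ 22.21°.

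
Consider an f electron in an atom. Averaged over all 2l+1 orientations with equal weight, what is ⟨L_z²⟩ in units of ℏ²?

⟨L_z²⟩ = 4 ℏ²

An f state has l = 3.
The allowed m_l values are -3, -2, -1, 0, 1, 2, 3.
⟨L_z²⟩ = ℏ²·(Σ m_l²)/(2l+1) = ℏ²·28/7 = 4ℏ².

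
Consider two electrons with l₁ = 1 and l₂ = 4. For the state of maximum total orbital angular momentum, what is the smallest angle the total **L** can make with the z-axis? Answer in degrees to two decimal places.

θ_min ≈ 24.09°

Angular momentum addition gives L = |l₁ − l₂|, …, l₁ + l₂.
Allowed values: L = 3, 4, 5.
The maximum is L = 5, with |L_tot| = ℏ√(5·6) = √30 ℏ.
The minimum angle with z is arccos(5/√30) ≈ 24.09°.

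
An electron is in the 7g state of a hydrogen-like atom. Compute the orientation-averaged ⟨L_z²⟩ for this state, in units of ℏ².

The 7g subshell has l = 4.
m_l ∈ {-4, -3, -2, -1, 0, 1, 2, 3, 4}.
⟨L_z²⟩ = ℏ²·l(l+1)/3 = 6.667ℏ².

⟨L_z²⟩ = 6.667 ℏ²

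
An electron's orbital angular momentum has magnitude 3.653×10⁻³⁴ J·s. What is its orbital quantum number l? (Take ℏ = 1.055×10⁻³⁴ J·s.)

l = 3

In units of ℏ, |L| ≈ 3.463.
l(l+1) ≈ 3.463² ≈ 11.99, so l = 3.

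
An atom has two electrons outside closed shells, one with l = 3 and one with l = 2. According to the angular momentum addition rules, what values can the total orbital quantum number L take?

Angular momentum addition gives L = |l₁ − l₂|, …, l₁ + l₂.
So L can be 1, 2, 3, 4, 5.

L = 1, 2, 3, 4, 5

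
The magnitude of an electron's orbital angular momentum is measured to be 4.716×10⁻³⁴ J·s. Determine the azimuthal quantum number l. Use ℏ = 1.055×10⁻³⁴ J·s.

Dividing by ℏ: |L|/ℏ ≈ 4.470.
Set l(l+1) = 19.98; the integer solution is l = 4.

l = 4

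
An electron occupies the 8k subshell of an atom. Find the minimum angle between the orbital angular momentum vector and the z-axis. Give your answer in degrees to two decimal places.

For 8k, l = 7.
|L|² = l(l+1)ℏ² = 56ℏ², so |L| = 2√14 ℏ.
The smallest angle corresponds to the largest L_z, i.e. m_l = l = 7, giving L_z = 7ℏ.
cos θ_min = 7/√56, so θ_min ≈ 20.70°.

θ_min ≈ 20.70°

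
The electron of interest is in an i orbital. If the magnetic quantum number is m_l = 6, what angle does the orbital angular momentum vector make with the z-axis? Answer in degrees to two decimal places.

The letter i corresponds to l = 6.
|L| = ℏ√(l(l+1)) = √42 ℏ.
L_z = m_l ℏ = 6ℏ.
cos θ = L_z/|L| = 6/√42, so θ ≈ 22.21°.

θ ≈ 22.21°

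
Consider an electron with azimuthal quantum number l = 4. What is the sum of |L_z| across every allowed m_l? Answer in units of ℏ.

m_l ∈ {-4, -3, -2, -1, 0, 1, 2, 3, 4}.
Σ|m_l| = 2·4(4+1)/2 = 20.

Σ|L_z| = 20 ℏ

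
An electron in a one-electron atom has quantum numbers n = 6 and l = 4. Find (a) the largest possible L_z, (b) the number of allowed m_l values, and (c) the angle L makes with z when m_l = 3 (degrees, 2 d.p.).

L_z,max = lℏ = 4ℏ.
There are 2l+1 = 9 values of m_l.
For m_l = 3: cos θ = 3/√20, θ ≈ 47.87°.

L_z,max = 4ℏ; 9 values; θ(m_l=3) ≈ 47.87°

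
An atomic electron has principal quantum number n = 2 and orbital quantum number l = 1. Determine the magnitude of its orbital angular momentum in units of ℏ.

|L| = √2 ℏ ≈ 1.414ℏ

|L| = ℏ√(l(l+1)) = ℏ√(1·2) = √2 ℏ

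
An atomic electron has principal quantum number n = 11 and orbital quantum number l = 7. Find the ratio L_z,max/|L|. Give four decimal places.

|L| = 2√14 ℏ ≈ 7.4833ℏ, while L_z,max = lℏ = 7ℏ.
L_z,max/|L| = 7/√56 = 0.9354.

L_z,max/|L| = 0.9354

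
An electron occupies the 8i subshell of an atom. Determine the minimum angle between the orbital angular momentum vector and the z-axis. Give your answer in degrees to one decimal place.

θ_min ≈ 22.2°

The 8i subshell has l = 6.
|L|² = l(l+1)ℏ² = 42ℏ², so |L| = √42 ℏ.
The smallest angle corresponds to the largest L_z, i.e. m_l = l = 6, giving L_z = 6ℏ.
cos θ_min = 6/√42, so θ_min ≈ 22.2°.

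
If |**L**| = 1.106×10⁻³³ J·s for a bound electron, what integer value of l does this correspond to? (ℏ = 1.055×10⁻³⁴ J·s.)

l = 10

In units of ℏ, |L| ≈ 10.483.
l(l+1) ≈ 10.483² ≈ 109.90, so l = 10.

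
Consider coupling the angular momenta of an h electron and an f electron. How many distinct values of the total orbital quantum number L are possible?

The total orbital quantum number L ranges from |l₁ − l₂| to l₁ + l₂ in integer steps.
So L can be 2, 3, 4, 5, 6, 7, 8.
That is 7 values.

7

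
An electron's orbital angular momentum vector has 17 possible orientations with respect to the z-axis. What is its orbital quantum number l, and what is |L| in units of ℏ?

l = 8, |L| = 6√2 ℏ ≈ 8.485ℏ

2l + 1 = 17 ⇒ l = 8.
|L| = ℏ√(l(l+1)) = ℏ√(8·9) = 6√2 ℏ.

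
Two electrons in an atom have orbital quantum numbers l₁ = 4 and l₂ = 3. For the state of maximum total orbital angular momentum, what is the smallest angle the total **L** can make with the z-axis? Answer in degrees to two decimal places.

θ_min ≈ 20.70°

By the triangle rule, |l₁ − l₂| ≤ L ≤ l₁ + l₂.
L ∈ {1, 2, 3, 4, 5, 6, 7}.
The maximum is L = 7, with |L_tot| = ℏ√(7·8) = 2√14 ℏ.
The minimum angle with z is arccos(7/√56) ≈ 20.70°.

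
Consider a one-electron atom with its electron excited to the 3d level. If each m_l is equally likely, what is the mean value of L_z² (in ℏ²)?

⟨L_z²⟩ = 2 ℏ²

The 3d level has l = 2.
m_l ∈ {-2, -1, 0, 1, 2}.
Average of L_z² over 5 states: 10/5 ℏ² = 2 ℏ².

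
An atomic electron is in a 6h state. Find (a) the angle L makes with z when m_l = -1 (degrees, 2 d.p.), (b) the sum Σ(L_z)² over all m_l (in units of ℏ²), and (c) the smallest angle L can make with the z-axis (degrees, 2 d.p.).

For 6h, l = 5.
For m_l = -1: cos θ = -1/√30, θ ≈ 100.52°.
Σ m_l² = 110, so Σ(L_z)² = 110 ℏ².
cos θ_min = 5/√30, so θ_min ≈ 24.09°.

θ(m_l=-1) ≈ 100.52°; Σ(L_z)² = 110 ℏ²; θ_min ≈ 24.09°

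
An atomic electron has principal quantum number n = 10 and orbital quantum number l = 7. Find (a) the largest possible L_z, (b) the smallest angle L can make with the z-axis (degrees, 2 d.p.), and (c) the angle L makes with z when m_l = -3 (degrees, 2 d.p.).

L_z,max = lℏ = 7ℏ.
cos θ_min = 7/√56, so θ_min ≈ 20.70°.
For m_l = -3: cos θ = -3/√56, θ ≈ 113.63°.

L_z,max = 7ℏ; θ_min ≈ 20.70°; θ(m_l=-3) ≈ 113.63°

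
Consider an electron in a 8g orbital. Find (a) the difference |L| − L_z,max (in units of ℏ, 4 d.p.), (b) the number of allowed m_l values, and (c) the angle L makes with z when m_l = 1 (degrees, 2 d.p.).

For 8g, l = 4.
|L| − L_z,max = (2√5 − 4)ℏ ≈ 0.4721ℏ.
There are 2l+1 = 9 values of m_l.
For m_l = 1: cos θ = 1/√20, θ ≈ 77.08°.

|L|−L_z,max ≈ 0.4721ℏ; 9 values; θ(m_l=1) ≈ 77.08°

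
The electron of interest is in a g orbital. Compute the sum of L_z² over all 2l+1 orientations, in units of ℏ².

Σ(L_z)² = 60 ℏ²

For a g orbital, l = 4.
The allowed m_l values are -4, -3, -2, -1, 0, 1, 2, 3, 4.
Summing m² from −4 to 4: Σ m_l² = 60.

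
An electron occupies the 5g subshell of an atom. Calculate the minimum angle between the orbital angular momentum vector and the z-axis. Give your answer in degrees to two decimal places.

For 5g, l = 4.
|L| = √(l(l+1)) ℏ = 2√5 ℏ.
The smallest angle corresponds to the largest L_z, i.e. m_l = l = 4, giving L_z = 4ℏ.
cos θ_min = 4/√20, so θ_min ≈ 26.57°.

θ_min ≈ 26.57°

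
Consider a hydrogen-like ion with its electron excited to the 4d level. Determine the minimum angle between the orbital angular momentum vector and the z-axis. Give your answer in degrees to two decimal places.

The 4d level has l = 2.
|L| = √(l(l+1)) ℏ = √6 ℏ.
The smallest angle corresponds to the largest L_z, i.e. m_l = l = 2, giving L_z = 2ℏ.
cos θ_min = 2/√6, so θ_min ≈ 35.26°.

θ_min ≈ 35.26°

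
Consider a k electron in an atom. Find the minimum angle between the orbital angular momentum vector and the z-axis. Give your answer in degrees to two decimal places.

θ_min ≈ 20.70°

For a k orbital, l = 7.
|L| = ℏ√(l(l+1)) = 2√14 ℏ.
The smallest angle corresponds to the largest L_z, i.e. m_l = l = 7, giving L_z = 7ℏ.
cos θ_min = 7/√56, so θ_min ≈ 20.70°.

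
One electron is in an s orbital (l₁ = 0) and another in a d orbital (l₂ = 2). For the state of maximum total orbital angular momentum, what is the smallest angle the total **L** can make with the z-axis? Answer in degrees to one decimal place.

θ_min ≈ 35.3°

By the triangle rule, |l₁ − l₂| ≤ L ≤ l₁ + l₂.
Allowed values: L = 2.
The maximum is L = 2, with |L_tot| = ℏ√(2·3) = √6 ℏ.
The minimum angle with z is arccos(2/√6) ≈ 35.3°.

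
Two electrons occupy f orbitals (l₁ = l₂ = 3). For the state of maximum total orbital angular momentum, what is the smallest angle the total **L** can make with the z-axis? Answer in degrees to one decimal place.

By the triangle rule, |l₁ − l₂| ≤ L ≤ l₁ + l₂.
So L can be 0, 1, 2, 3, 4, 5, 6.
The maximum is L = 6, with |L_tot| = ℏ√(6·7) = √42 ℏ.
The minimum angle with z is arccos(6/√42) ≈ 22.2°.

θ_min ≈ 22.2°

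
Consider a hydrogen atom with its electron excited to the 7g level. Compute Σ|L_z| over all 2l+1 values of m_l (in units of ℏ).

Σ|L_z| = 20 ℏ

The 7g level has l = 4.
m_l runs from −4 to 4, i.e. {-4, -3, -2, -1, 0, 1, 2, 3, 4}.
Σ|m_l| = 2·4(4+1)/2 = 20.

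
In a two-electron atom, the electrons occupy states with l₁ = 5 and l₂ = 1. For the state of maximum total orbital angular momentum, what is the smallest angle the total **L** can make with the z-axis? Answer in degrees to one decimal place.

By the triangle rule, |l₁ − l₂| ≤ L ≤ l₁ + l₂.
L ∈ {4, 5, 6}.
The maximum is L = 6, with |L_tot| = ℏ√(6·7) = √42 ℏ.
The minimum angle with z is arccos(6/√42) ≈ 22.2°.

θ_min ≈ 22.2°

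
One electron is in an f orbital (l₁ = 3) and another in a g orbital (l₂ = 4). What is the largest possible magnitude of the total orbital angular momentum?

The total orbital quantum number L ranges from |l₁ − l₂| to l₁ + l₂ in integer steps.
Allowed values: L = 1, 2, 3, 4, 5, 6, 7.
The largest magnitude corresponds to L = 7: |L_tot| = ℏ√(7·8) = 2√14 ℏ.

|L_tot|_max = 2√14 ℏ ≈ 7.483ℏ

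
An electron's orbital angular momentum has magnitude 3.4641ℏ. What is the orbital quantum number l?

l = 3

(|L|/ℏ)² = l(l+1) = 12.
Solving: l = 3.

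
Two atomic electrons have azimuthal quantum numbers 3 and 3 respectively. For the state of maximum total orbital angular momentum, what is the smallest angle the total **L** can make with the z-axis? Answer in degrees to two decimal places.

L runs from |3 − 3| = 0 to 3 + 3 = 6.
L ∈ {0, 1, 2, 3, 4, 5, 6}.
The maximum is L = 6, with |L_tot| = ℏ√(6·7) = √42 ℏ.
The minimum angle with z is arccos(6/√42) ≈ 22.21°.

θ_min ≈ 22.21°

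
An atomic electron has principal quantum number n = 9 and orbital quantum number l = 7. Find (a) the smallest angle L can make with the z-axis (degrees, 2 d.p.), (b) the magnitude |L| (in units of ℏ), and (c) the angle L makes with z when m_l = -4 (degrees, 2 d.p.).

cos θ_min = 7/√56, so θ_min ≈ 20.70°.
|L| = ℏ√(7·8) = 2√14 ℏ ≈ 7.483ℏ.
For m_l = -4: cos θ = -4/√56, θ ≈ 122.31°.

θ_min ≈ 20.70°; |L| = 2√14 ℏ ≈ 7.483ℏ; θ(m_l=-4) ≈ 122.31°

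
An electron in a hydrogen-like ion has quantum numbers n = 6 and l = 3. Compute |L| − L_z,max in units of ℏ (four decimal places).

|L| − L_z,max ≈ 0.4641ℏ

|L| = 2√3 ℏ ≈ 3.4641ℏ, while L_z,max = lℏ = 3ℏ.
The difference is (2√3 − 3)ℏ ≈ 0.4641ℏ.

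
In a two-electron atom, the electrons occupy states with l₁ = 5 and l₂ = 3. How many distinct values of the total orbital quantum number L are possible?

Angular momentum addition gives L = |l₁ − l₂|, …, l₁ + l₂.
Allowed values: L = 2, 3, 4, 5, 6, 7, 8.
That is 7 values.

7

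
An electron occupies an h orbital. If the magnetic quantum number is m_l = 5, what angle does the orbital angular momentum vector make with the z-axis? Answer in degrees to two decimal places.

The letter h corresponds to l = 5.
|L|² = l(l+1)ℏ² = 30ℏ², so |L| = √30 ℏ.
L_z = m_l ℏ = 5ℏ.
cos θ = L_z/|L| = 5/√30, so θ ≈ 24.09°.

θ ≈ 24.09°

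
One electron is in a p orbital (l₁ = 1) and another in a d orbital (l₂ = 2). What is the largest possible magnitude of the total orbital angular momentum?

By the triangle rule, |l₁ − l₂| ≤ L ≤ l₁ + l₂.
Allowed values: L = 1, 2, 3.
The largest magnitude corresponds to L = 3: |L_tot| = ℏ√(3·4) = 2√3 ℏ.

|L_tot|_max = 2√3 ℏ ≈ 3.464ℏ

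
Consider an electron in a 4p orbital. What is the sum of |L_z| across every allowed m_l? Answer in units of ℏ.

4p means n = 4, l = 1.
The allowed m_l values are -1, 0, 1.
Σ|m_l| = 2(1+2+…+1) = 2.

Σ|L_z| = 2 ℏ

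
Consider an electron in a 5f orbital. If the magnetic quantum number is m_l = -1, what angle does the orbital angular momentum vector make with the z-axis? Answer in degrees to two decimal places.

θ ≈ 106.78°

5f means n = 5, l = 3.
|L| = √(l(l+1)) ℏ = 2√3 ℏ.
L_z = m_l ℏ = −1ℏ.
cos θ = L_z/|L| = -1/√12, so θ ≈ 106.78°.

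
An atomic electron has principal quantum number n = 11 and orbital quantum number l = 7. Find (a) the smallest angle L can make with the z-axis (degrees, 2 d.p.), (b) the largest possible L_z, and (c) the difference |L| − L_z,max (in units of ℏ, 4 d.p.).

θ_min ≈ 20.70°; L_z,max = 7ℏ; |L|−L_z,max ≈ 0.4833ℏ

cos θ_min = 7/√56, so θ_min ≈ 20.70°.
L_z,max = lℏ = 7ℏ.
|L| − L_z,max = (2√14 − 7)ℏ ≈ 0.4833ℏ.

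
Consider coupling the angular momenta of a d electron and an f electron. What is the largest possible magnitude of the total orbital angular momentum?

|L_tot|_max = √30 ℏ ≈ 5.477ℏ

L runs from |2 − 3| = 1 to 2 + 3 = 5.
Allowed values: L = 1, 2, 3, 4, 5.
The largest magnitude corresponds to L = 5: |L_tot| = ℏ√(5·6) = √30 ℏ.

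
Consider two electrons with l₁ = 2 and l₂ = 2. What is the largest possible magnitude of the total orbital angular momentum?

By the triangle rule, |l₁ − l₂| ≤ L ≤ l₁ + l₂.
Allowed values: L = 0, 1, 2, 3, 4.
The largest magnitude corresponds to L = 4: |L_tot| = ℏ√(4·5) = 2√5 ℏ.

|L_tot|_max = 2√5 ℏ ≈ 4.472ℏ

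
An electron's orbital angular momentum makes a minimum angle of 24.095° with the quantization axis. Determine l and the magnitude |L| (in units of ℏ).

cos θ_min = l/√(l(l+1)) = √(l/(l+1)), so l/(l+1) = cos²(24.095°) = 0.8333.
l = cos²θ/sin²θ ≈ 5.
Then |L| = ℏ√(5·6) = √30 ℏ.

l = 5, |L| = √30 ℏ ≈ 5.477ℏ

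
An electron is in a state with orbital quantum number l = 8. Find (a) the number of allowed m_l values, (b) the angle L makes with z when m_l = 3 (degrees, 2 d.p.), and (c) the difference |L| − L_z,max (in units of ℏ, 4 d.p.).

There are 2l+1 = 17 values of m_l.
For m_l = 3: cos θ = 3/√72, θ ≈ 69.30°.
|L| − L_z,max = (6√2 − 8)ℏ ≈ 0.4853ℏ.

17 values; θ(m_l=3) ≈ 69.30°; |L|−L_z,max ≈ 0.4853ℏ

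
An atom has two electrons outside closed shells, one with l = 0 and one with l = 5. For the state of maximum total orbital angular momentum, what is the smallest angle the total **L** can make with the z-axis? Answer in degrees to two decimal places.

θ_min ≈ 24.09°

By the triangle rule, |l₁ − l₂| ≤ L ≤ l₁ + l₂.
Allowed values: L = 5.
The maximum is L = 5, with |L_tot| = ℏ√(5·6) = √30 ℏ.
The minimum angle with z is arccos(5/√30) ≈ 24.09°.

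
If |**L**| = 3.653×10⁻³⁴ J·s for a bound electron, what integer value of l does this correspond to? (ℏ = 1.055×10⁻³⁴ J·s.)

l = 3

|L|/ℏ = (3.653×10⁻³⁴)/(1.055×10⁻³⁴) ≈ 3.463.
(|L|/ℏ)² = l(l+1) ≈ 11.99 ⇒ l = 3.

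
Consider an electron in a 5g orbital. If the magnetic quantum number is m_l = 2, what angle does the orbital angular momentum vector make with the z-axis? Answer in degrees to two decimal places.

θ ≈ 63.43°

The 5g subshell has l = 4.
|L| = √(l(l+1)) ℏ = 2√5 ℏ.
L_z = m_l ℏ = 2ℏ.
cos θ = L_z/|L| = 2/√20, so θ ≈ 63.43°.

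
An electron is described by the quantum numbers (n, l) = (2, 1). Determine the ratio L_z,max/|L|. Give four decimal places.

L_z,max/|L| = 0.7071

|L| = √2 ℏ ≈ 1.4142ℏ, while L_z,max = lℏ = 1ℏ.
L_z,max/|L| = 1/√2 = 0.7071.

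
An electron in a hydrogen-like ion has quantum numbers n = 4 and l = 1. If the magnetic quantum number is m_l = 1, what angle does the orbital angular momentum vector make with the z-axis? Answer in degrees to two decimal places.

|L|² = l(l+1)ℏ² = 2ℏ², so |L| = √2 ℏ.
L_z = m_l ℏ = 1ℏ.
cos θ = L_z/|L| = 1/√2, so θ ≈ 45.00°.

θ ≈ 45.00°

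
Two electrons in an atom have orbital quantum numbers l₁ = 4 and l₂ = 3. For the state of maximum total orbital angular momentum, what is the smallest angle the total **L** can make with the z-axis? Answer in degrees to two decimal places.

θ_min ≈ 20.70°

L runs from |4 − 3| = 1 to 4 + 3 = 7.
So L can be 1, 2, 3, 4, 5, 6, 7.
The maximum is L = 7, with |L_tot| = ℏ√(7·8) = 2√14 ℏ.
The minimum angle with z is arccos(7/√56) ≈ 20.70°.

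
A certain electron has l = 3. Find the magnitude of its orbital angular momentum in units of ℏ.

|L| = 2√3 ℏ ≈ 3.464ℏ

|L| = ℏ√(l(l+1)) = ℏ√(3·4) = 2√3 ℏ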